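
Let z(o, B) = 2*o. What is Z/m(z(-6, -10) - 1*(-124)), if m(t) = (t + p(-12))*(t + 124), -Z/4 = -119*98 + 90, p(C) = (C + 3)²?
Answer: 11572/11387 ≈ 1.0162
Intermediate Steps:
p(C) = (3 + C)²
Z = 46288 (Z = -4*(-119*98 + 90) = -4*(-11662 + 90) = -4*(-11572) = 46288)
m(t) = (81 + t)*(124 + t) (m(t) = (t + (3 - 12)²)*(t + 124) = (t + (-9)²)*(124 + t) = (t + 81)*(124 + t) = (81 + t)*(124 + t))
Z/m(z(-6, -10) - 1*(-124)) = 46288/(10044 + (2*(-6) - 1*(-124))² + 205*(2*(-6) - 1*(-124))) = 46288/(10044 + (-12 + 124)² + 205*(-12 + 124)) = 46288/(10044 + 112² + 205*112) = 46288/(10044 + 12544 + 22960) = 46288/45548 = 46288*(1/45548) = 11572/11387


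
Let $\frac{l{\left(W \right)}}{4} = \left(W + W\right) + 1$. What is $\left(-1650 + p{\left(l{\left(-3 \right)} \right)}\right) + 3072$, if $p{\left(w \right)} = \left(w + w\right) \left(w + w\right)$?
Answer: $3022$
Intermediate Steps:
$l{\left(W \right)} = 4 + 8 W$ ($l{\left(W \right)} = 4 \left(\left(W + W\right) + 1\right) = 4 \left(2 W + 1\right) = 4 \left(1 + 2 W\right) = 4 + 8 W$)
$p{\left(w \right)} = 4 w^{2}$ ($p{\left(w \right)} = 2 w 2 w = 4 w^{2}$)
$\left(-1650 + p{\left(l{\left(-3 \right)} \right)}\right) + 3072 = \left(-1650 + 4 \left(4 + 8 \left(-3\right)\right)^{2}\right) + 3072 = \left(-1650 + 4 \left(4 - 24\right)^{2}\right) + 3072 = \left(-1650 + 4 \left(-20\right)^{2}\right) + 3072 = \left(-1650 + 4 \cdot 400\right) + 3072 = \left(-1650 + 1600\right) + 3072 = -50 + 3072 = 3022$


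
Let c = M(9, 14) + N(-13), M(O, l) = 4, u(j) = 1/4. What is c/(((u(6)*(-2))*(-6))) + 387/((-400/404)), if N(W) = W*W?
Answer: -99961/300 ≈ -333.20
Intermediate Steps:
N(W) = W**2
u(j) = 1/4
c = 173 (c = 4 + (-13)**2 = 4 + 169 = 173)
c/(((u(6)*(-2))*(-6))) + 387/((-400/404)) = 173/((((1/4)*(-2))*(-6))) + 387/((-400/404)) = 173/((-1/2*(-6))) + 387/((-400*1/404)) = 173/3 + 387/(-100/101) = 173*(1/3) + 387*(-101/100) = 173/3 - 39087/100 = -99961/300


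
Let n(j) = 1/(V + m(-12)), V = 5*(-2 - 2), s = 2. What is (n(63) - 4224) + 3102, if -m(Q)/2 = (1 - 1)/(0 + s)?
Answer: -22441/20 ≈ -1122.1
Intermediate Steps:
m(Q) = 0 (m(Q) = -2*(1 - 1)/(0 + 2) = -0/2 = -2*0 = 0)
V = -20 (V = 5*(-4) = -20)
n(j) = -1/20 (n(j) = 1/(-20 + 0) = 1/(-20) = -1/20)
(n(63) - 4224) + 3102 = (-1/20 - 4224) + 3102 = -84481/20 + 3102 = -22441/20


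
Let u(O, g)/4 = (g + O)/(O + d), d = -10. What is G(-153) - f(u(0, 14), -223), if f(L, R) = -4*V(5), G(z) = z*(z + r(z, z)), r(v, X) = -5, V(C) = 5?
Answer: 24194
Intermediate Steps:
G(z) = z*(-5 + z) (G(z) = z*(z - 5) = z*(-5 + z))
u(O, g) = 4*(O + g)/(-10 + O) (u(O, g) = 4*((g + O)/(O - 10)) = 4*((O + g)/(-10 + O)) = 4*(O + g)/(-10 + O))
f(L, R) = -20 (f(L, R) = -4*5 = -20)
G(-153) - f(u(0, 14), -223) = -153*(-5 - 153) - 1*(-20) = -153*(-158) + 20 = 24174 + 20 = 24194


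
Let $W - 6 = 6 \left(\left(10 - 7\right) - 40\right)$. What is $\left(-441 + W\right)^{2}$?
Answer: $431649$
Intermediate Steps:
$W = -216$ ($W = 6 + 6 \left(\left(10 - 7\right) - 40\right) = 6 + 6 \left(3 - 40\right) = 6 + 6 \left(-37\right) = 6 - 222 = -216$)
$\left(-441 + W\right)^{2} = \left(-441 - 216\right)^{2} = \left(-657\right)^{2} = 431649$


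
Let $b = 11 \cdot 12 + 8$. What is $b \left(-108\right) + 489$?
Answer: $-14631$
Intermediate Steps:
$b = 140$ ($b = 132 + 8 = 140$)
$b \left(-108\right) + 489 = 140 \left(-108\right) + 489 = -15120 + 489 = -14631$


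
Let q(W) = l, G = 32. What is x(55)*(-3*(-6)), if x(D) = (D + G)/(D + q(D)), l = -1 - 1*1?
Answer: 1566/53 ≈ 29.547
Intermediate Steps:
l = -2 (l = -1 - 1 = -2)
q(W) = -2
x(D) = (32 + D)/(-2 + D) (x(D) = (D + 32)/(D - 2) = (32 + D)/(-2 + D))
x(55)*(-3*(-6)) = ((32 + 55)/(-2 + 55))*(-3*(-6)) = (87/53)*18 = 1566/53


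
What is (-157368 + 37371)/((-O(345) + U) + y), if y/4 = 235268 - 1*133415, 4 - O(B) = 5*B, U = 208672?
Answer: -13333/68645 ≈ -0.19423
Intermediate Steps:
O(B) = 4 - 5*B
y = 407412 (y = 4*(235268 - 1*133415) = 4*(235268 - 133415) = 4*101853 = 407412)
(-157368 + 37371)/((-O(345) + U) + y) = (-157368 + 37371)/((-(4 - 5*345) + 208672) + 407412) = -119997/((-(4 - 1725) + 208672) + 407412) = -119997/((-1*(-1721) + 208672) + 407412) = -119997/((1721 + 208672) + 407412) = -119997/(210393 + 407412) = -119997/617805 = -119997*1/617805 = -13333/68645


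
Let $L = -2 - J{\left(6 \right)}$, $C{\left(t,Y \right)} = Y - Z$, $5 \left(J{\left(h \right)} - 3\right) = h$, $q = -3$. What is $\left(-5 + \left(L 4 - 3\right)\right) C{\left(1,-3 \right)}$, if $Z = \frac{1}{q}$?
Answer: $\frac{1312}{15} \approx 87.467$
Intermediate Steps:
$J{\left(h \right)} = 3 + \frac{h}{5}$
$Z = - \frac{1}{3}$ ($Z = \frac{1}{-3} = - \frac{1}{3} \approx -0.33333$)
$C{\left(t,Y \right)} = \frac{1}{3} + Y$ ($C{\left(t,Y \right)} = Y - - \frac{1}{3} = Y + \frac{1}{3} = \frac{1}{3} + Y$)
$L = - \frac{31}{5}$ ($L = -2 - \left(3 + \frac{1}{5} \cdot 6\right) = -2 - \left(3 + \frac{6}{5}\right) = -2 - \frac{21}{5} = - \frac{31}{5} \approx -6.2$)
$\left(-5 + \left(L 4 - 3\right)\right) C{\left(1,-3 \right)} = \left(-5 - \frac{139}{5}\right) \left(\frac{1}{3} - 3\right) = \left(-5 - \frac{139}{5}\right) \left(- \frac{8}{3}\right) = \left(- \frac{164}{5}\right) \left(- \frac{8}{3}\right) = \frac{1312}{15}$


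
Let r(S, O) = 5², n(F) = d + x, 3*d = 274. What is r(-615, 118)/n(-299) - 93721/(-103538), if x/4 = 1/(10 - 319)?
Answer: 287037519/243469607 ≈ 1.1789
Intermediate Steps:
d = 274/3 (d = (⅓)*274 = 274/3 ≈ 91.333)
x = -4/309 (x = 4/(10 - 319) = 4/(-309) = 4*(-1/309) = -4/309 ≈ -0.012945)
n(F) = 9406/103 (n(F) = 274/3 - 4/309 = 9406/103)
r(S, O) = 25
r(-615, 118)/n(-299) - 93721/(-103538) = 25/(9406/103) - 93721/(-103538) = 25*(103/9406) - 93721*(-1/103538) = 2575/9406 + 93721/103538 = 287037519/243469607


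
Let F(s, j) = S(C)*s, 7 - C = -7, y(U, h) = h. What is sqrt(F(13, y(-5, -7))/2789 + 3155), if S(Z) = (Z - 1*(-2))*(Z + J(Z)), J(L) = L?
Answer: sqrt(24557476891)/2789 ≈ 56.188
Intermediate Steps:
C = 14 (C = 7 - 1*(-7) = 7 + 7 = 14)
S(Z) = 2*Z*(2 + Z) (S(Z) = (Z - 1*(-2))*(Z + Z) = (Z + 2)*(2*Z) = (2 + Z)*(2*Z) = 2*Z*(2 + Z))
F(s, j) = 448*s (F(s, j) = (2*14*(2 + 14))*s = (2*14*16)*s = 448*s)
sqrt(F(13, y(-5, -7))/2789 + 3155) = sqrt((448*13)/2789 + 3155) = sqrt(5824*(1/2789) + 3155) = sqrt(5824/2789 + 3155) = sqrt(8805119/2789) = sqrt(24557476891)/2789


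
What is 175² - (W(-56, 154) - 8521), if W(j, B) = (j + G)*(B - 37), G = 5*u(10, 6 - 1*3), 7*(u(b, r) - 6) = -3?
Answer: 297071/7 ≈ 42439.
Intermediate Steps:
u(b, r) = 39/7 (u(b, r) = 6 + (⅐)*(-3) = 6 - 3/7 = 39/7)
G = 195/7 (G = 5*(39/7) = 195/7 ≈ 27.857)
W(j, B) = (-37 + B)*(195/7 + j) (W(j, B) = (j + 195/7)*(B - 37) = (195/7 + j)*(-37 + B) = (-37 + B)*(195/7 + j))
175² - (W(-56, 154) - 8521) = 175² - ((-7215/7 - 37*(-56) + (195/7)*154 + 154*(-56)) - 8521) = 30625 - ((-7215/7 + 2072 + 4290 - 8624) - 8521) = 30625 - (-23049/7 - 8521) = 30625 - 1*(-82696/7) = 30625 + 82696/7 = 297071/7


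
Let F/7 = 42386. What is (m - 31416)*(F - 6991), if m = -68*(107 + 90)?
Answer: -12982529332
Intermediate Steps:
m = -13396 (m = -68*197 = -13396)
F = 296702 (F = 7*42386 = 296702)
(m - 31416)*(F - 6991) = (-13396 - 31416)*(296702 - 6991) = -44812*289711 = -12982529332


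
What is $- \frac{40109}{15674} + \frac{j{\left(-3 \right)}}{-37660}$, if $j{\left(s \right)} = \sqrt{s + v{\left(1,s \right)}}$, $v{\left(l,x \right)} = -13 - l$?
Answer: $- \frac{40109}{15674} - \frac{i \sqrt{17}}{37660} \approx -2.559 - 0.00010948 i$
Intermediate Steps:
$j{\left(s \right)} = \sqrt{-14 + s}$ ($j{\left(s \right)} = \sqrt{s - 14} = \sqrt{-14 + s}$)
$- \frac{40109}{15674} + \frac{j{\left(-3 \right)}}{-37660} = - \frac{40109}{15674} + \frac{\sqrt{-14 - 3}}{-37660} = \left(-40109\right) \frac{1}{15674} + \sqrt{-17} \left(- \frac{1}{37660}\right) = - \frac{40109}{15674} + i \sqrt{17} \left(- \frac{1}{37660}\right) = - \frac{40109}{15674} - \frac{i \sqrt{17}}{37660}$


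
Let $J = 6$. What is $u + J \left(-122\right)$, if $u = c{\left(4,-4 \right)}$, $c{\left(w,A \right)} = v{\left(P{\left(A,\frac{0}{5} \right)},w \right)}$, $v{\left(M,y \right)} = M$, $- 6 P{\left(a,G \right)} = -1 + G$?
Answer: $- \frac{4391}{6} \approx -731.83$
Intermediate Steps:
$P{\left(a,G \right)} = \frac{1}{6} - \frac{G}{6}$ ($P{\left(a,G \right)} = - \frac{-1 + G}{6} = \frac{1}{6} - \frac{G}{6}$)
$c{\left(w,A \right)} = \frac{1}{6}$ ($c{\left(w,A \right)} = \frac{1}{6} - \frac{0 \cdot \frac{1}{5}}{6} = \frac{1}{6} - 0 = \frac{1}{6} + 0 = \frac{1}{6}$)
$u = \frac{1}{6} \approx 0.16667$
$u + J \left(-122\right) = \frac{1}{6} + 6 \left(-122\right) = \frac{1}{6} - 732 = - \frac{4391}{6}$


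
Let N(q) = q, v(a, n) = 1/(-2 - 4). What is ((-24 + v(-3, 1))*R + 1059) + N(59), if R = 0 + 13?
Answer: 4823/6 ≈ 803.83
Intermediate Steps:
v(a, n) = -⅙ (v(a, n) = 1/(-6) = -⅙)
R = 13
((-24 + v(-3, 1))*R + 1059) + N(59) = ((-24 - ⅙)*13 + 1059) + 59 = (-145/6*13 + 1059) + 59 = (-1885/6 + 1059) + 59 = 4469/6 + 59 = 4823/6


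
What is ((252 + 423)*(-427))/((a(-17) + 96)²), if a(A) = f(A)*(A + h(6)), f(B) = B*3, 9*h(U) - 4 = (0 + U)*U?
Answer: -2594025/4879681 ≈ -0.53160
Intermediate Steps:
h(U) = 4/9 + U²/9 (h(U) = 4/9 + ((0 + U)*U)/9 = 4/9 + (U*U)/9 = 4/9 + U²/9)
f(B) = 3*B
a(A) = 3*A*(40/9 + A) (a(A) = (3*A)*(A + (4/9 + (⅑)*6²)) = (3*A)*(A + (4/9 + (⅑)*36)) = (3*A)*(A + (4/9 + 4)) = (3*A)*(A + 40/9) = (3*A)*(40/9 + A) = 3*A*(40/9 + A))
((252 + 423)*(-427))/((a(-17) + 96)²) = ((252 + 423)*(-427))/(((⅓)*(-17)*(40 + 9*(-17)) + 96)²) = (675*(-427))/(((⅓)*(-17)*(40 - 153) + 96)²) = -288225/((⅓)*(-17)*(-113) + 96)² = -288225/(1921/3 + 96)² = -288225/((2209/3)²) = -288225/4879681/9 = -288225*9/4879681 = -2594025/4879681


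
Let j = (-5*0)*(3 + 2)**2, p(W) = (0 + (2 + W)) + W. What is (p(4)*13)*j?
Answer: 0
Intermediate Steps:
p(W) = 2 + 2*W (p(W) = (2 + W) + W = 2 + 2*W)
j = 0 (j = 0*5**2 = 0*25 = 0)
(p(4)*13)*j = ((2 + 2*4)*13)*0 = ((2 + 8)*13)*0 = (10*13)*0 = 130*0 = 0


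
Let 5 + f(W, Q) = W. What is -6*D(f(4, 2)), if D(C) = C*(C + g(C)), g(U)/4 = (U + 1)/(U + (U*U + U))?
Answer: -6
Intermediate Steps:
f(W, Q) = -5 + W
g(U) = 4*(1 + U)/(U**2 + 2*U) (g(U) = 4*((U + 1)/(U + (U*U + U))) = 4*((1 + U)/(U + (U**2 + U))) = 4*((1 + U)/(U + (U + U**2))) = 4*((1 + U)/(U**2 + 2*U)) = 4*(1 + U)/(U**2 + 2*U))
D(C) = C*(C + 4*(1 + C)/(C*(2 + C)))
-6*D(f(4, 2)) = -6*(4 + 4*(-5 + 4) + (-5 + 4)**2*(2 + (-5 + 4)))/(2 + (-5 + 4)) = -6*(4 + 4*(-1) + (-1)**2*(2 - 1))/(2 - 1) = -6*(4 - 4 + 1*1)/1 = -6*(4 - 4 + 1) = -6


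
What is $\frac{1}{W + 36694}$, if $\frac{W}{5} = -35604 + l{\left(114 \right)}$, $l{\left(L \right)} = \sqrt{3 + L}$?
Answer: $- \frac{141326}{19973035351} - \frac{15 \sqrt{13}}{19973035351} \approx -7.0785 \cdot 10^{-6}$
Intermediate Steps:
$W = -178020 + 15 \sqrt{13}$ ($W = 5 \left(-35604 + \sqrt{3 + 114}\right) = 5 \left(-35604 + \sqrt{117}\right) = 5 \left(-35604 + 3 \sqrt{13}\right) = -178020 + 15 \sqrt{13} \approx -1.7797 \cdot 10^{5}$)
$\frac{1}{W + 36694} = \frac{1}{\left(-178020 + 15 \sqrt{13}\right) + 36694} = \frac{1}{-141326 + 15 \sqrt{13}}$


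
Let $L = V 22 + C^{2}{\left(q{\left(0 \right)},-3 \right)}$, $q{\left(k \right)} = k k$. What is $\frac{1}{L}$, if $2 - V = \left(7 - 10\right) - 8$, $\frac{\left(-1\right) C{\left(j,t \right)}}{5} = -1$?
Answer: $\frac{1}{311} \approx 0.0032154$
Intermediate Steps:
$q{\left(k \right)} = k^{2}$
$C{\left(j,t \right)} = 5$ ($C{\left(j,t \right)} = \left(-5\right) \left(-1\right) = 5$)
$V = 13$ ($V = 2 - \left(\left(7 - 10\right) - 8\right) = 2 - \left(-3 - 8\right) = 2 - -11 = 2 + 11 = 13$)
$L = 311$ ($L = 13 \cdot 22 + 5^{2} = 286 + 25 = 311$)
$\frac{1}{L} = \frac{1}{311}$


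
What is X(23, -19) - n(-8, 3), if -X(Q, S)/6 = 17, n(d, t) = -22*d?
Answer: -278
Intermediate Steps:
X(Q, S) = -102 (X(Q, S) = -6*17 = -102)
X(23, -19) - n(-8, 3) = -102 - (-22)*(-8) = -102 - 1*176 = -102 - 176 = -278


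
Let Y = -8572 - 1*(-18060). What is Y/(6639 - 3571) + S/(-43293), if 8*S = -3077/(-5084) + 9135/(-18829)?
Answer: 78642099940279517/25429383396407328 ≈ 3.0926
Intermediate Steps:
Y = 9488 (Y = -8572 + 18060 = 9488)
S = 11494493/765813088 (S = (-3077/(-5084) + 9135/(-18829))/8 = (-3077*(-1/5084) + 9135*(-1/18829))/8 = (3077/5084 - 9135/18829)/8 = (⅛)*(11494493/95726636) = 11494493/765813088 ≈ 0.015010)
Y/(6639 - 3571) + S/(-43293) = 9488/(6639 - 3571) + (11494493/765813088)/(-43293) = 9488/3068 + (11494493/765813088)*(-1/43293) = 9488*(1/3068) - 11494493/33154346018784 = 2372/767 - 11494493/33154346018784 = 78642099940279517/25429383396407328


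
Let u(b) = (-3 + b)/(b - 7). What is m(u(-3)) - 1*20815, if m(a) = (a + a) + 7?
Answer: -104034/5 ≈ -20807.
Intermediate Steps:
u(b) = (-3 + b)/(-7 + b)
m(a) = 7 + 2*a (m(a) = 2*a + 7 = 7 + 2*a)
m(u(-3)) - 1*20815 = (7 + 2*((-3 - 3)/(-7 - 3))) - 1*20815 = (7 + 2*(-6/(-10))) - 20815 = (7 + 2*(-1/10*(-6))) - 20815 = (7 + 2*(3/5)) - 20815 = (7 + 6/5) - 20815 = 41/5 - 20815 = -104034/5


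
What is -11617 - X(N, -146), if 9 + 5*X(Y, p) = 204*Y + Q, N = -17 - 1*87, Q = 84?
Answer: -36944/5 ≈ -7388.8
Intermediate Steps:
N = -104 (N = -17 - 87 = -104)
X(Y, p) = 15 + 204*Y/5 (X(Y, p) = -9/5 + (204*Y + 84)/5 = -9/5 + (84 + 204*Y)/5 = -9/5 + (84/5 + 204*Y/5) = 15 + 204*Y/5)
-11617 - X(N, -146) = -11617 - (15 + (204/5)*(-104)) = -11617 - (15 - 21216/5) = -11617 - 1*(-21141/5) = -11617 + 21141/5 = -36944/5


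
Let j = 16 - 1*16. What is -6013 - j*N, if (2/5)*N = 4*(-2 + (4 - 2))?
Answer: -6013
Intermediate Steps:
N = 0 (N = 5*(4*(-2 + (4 - 2)))/2 = 5*(4*(-2 + 2))/2 = 5*(4*0)/2 = (5/2)*0 = 0)
j = 0 (j = 16 - 16 = 0)
-6013 - j*N = -6013 - 0*0 = -6013 - 1*0 = -6013 + 0 = -6013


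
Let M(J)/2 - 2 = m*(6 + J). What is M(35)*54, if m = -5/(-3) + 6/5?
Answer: 64548/5 ≈ 12910.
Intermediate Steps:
m = 43/15 (m = -5*(-⅓) + 6*(⅕) = 5/3 + 6/5 = 43/15 ≈ 2.8667)
M(J) = 192/5 + 86*J/15 (M(J) = 4 + 2*(43*(6 + J)/15) = 4 + 2*(86/5 + 43*J/15) = 4 + (172/5 + 86*J/15) = 192/5 + 86*J/15)
M(35)*54 = (192/5 + (86/15)*35)*54 = (192/5 + 602/3)*54 = (3586/15)*54 = 64548/5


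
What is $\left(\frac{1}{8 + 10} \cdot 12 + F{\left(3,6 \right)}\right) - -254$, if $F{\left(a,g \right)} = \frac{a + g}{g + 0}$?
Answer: $\frac{1537}{6} \approx 256.17$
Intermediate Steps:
$F{\left(a,g \right)} = \frac{a + g}{g}$
$\left(\frac{1}{8 + 10} \cdot 12 + F{\left(3,6 \right)}\right) - -254 = \left(\frac{1}{8 + 10} \cdot 12 + \frac{3 + 6}{6}\right) - -254 = \left(\frac{1}{18} \cdot 12 + \frac{1}{6} \cdot 9\right) + 254 = \left(\frac{1}{18} \cdot 12 + \frac{3}{2}\right) + 254 = \left(\frac{2}{3} + \frac{3}{2}\right) + 254 = \frac{13}{6} + 254 = \frac{1537}{6}$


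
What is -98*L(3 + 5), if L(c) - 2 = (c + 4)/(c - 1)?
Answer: -364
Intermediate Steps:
L(c) = 2 + (4 + c)/(-1 + c) (L(c) = 2 + (c + 4)/(c - 1) = 2 + (4 + c)/(-1 + c))
-98*L(3 + 5) = -98*(2 + 3*(3 + 5))/(-1 + (3 + 5)) = -98*(2 + 3*8)/(-1 + 8) = -98*(2 + 24)/7 = -14*26 = -98*26/7 = -364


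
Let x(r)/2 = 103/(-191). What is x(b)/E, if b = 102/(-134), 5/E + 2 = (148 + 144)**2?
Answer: -17563972/955 ≈ -18392.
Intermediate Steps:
E = 5/85262 (E = 5/(-2 + (148 + 144)**2) = 5/(-2 + 292**2) = 5/(-2 + 85264) = 5/85262 ≈ 5.8643e-5)
b = -51/67 (b = 102*(-1/134) = -51/67 ≈ -0.76119)
x(r) = -206/191 (x(r) = 2*(103/(-191)) = 2*(103*(-1/191)) = 2*(-103/191) = -206/191)
x(b)/E = -206/(191*5/85262) = -206/191*85262/5 = -17563972/955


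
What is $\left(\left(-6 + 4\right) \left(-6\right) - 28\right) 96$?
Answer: $-1536$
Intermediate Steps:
$\left(\left(-6 + 4\right) \left(-6\right) - 28\right) 96 = \left(\left(-2\right) \left(-6\right) - 28\right) 96 = \left(12 - 28\right) 96 = \left(-16\right) 96 = -1536$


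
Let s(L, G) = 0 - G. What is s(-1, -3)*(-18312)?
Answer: -54936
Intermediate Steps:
s(L, G) = -G
s(-1, -3)*(-18312) = -1*(-3)*(-18312) = 3*(-18312) = -54936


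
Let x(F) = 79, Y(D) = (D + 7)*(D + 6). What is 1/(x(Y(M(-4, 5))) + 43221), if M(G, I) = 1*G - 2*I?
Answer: 1/43300 ≈ 2.3095e-5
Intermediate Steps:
M(G, I) = G - 2*I
Y(D) = (6 + D)*(7 + D) (Y(D) = (7 + D)*(6 + D) = (6 + D)*(7 + D))
1/(x(Y(M(-4, 5))) + 43221) = 1/(79 + 43221) = 1/43300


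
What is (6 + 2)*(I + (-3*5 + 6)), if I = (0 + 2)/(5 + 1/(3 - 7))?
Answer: -1304/19 ≈ -68.632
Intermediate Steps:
I = 8/19 (I = 2/(5 + 1/(-4)) = 2/(5 - ¼) = 2/(19/4) = 2*(4/19) = 8/19 ≈ 0.42105)
(6 + 2)*(I + (-3*5 + 6)) = (6 + 2)*(8/19 + (-3*5 + 6)) = 8*(8/19 + (-15 + 6)) = 8*(8/19 - 9) = 8*(-163/19) = -1304/19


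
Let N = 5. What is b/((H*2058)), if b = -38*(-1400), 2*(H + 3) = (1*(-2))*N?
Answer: -475/147 ≈ -3.2313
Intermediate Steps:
H = -8 (H = -3 + ((1*(-2))*5)/2 = -3 + (-2*5)/2 = -3 + (½)*(-10) = -3 - 5 = -8)
b = 53200
b/((H*2058)) = 53200/((-8*2058)) = 53200/(-16464) = 53200*(-1/16464) = -475/147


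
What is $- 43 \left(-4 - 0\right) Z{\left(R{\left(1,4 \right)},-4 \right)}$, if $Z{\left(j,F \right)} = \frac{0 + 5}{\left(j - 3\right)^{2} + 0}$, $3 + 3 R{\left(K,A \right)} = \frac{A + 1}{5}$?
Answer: $\frac{7740}{121} \approx 63.967$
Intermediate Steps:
$R{\left(K,A \right)} = - \frac{14}{15} + \frac{A}{15}$ ($R{\left(K,A \right)} = -1 + \frac{\left(A + 1\right) \frac{1}{5}}{3} = -1 + \frac{\left(1 + A\right) \frac{1}{5}}{3} = -1 + \frac{\frac{1}{5} + \frac{A}{5}}{3} = -1 + \left(\frac{1}{15} + \frac{A}{15}\right) = - \frac{14}{15} + \frac{A}{15}$)
$Z{\left(j,F \right)} = \frac{5}{\left(-3 + j\right)^{2}}$ ($Z{\left(j,F \right)} = \frac{5}{\left(-3 + j\right)^{2} + 0} = \frac{5}{\left(-3 + j\right)^{2}}$)
$- 43 \left(-4 - 0\right) Z{\left(R{\left(1,4 \right)},-4 \right)} = - 43 \left(-4 - 0\right) \frac{5}{\left(-3 + \left(- \frac{14}{15} + \frac{1}{15} \cdot 4\right)\right)^{2}} = - 43 \left(-4 + 0\right) \frac{5}{\left(-3 + \left(- \frac{14}{15} + \frac{4}{15}\right)\right)^{2}} = \left(-43\right) \left(-4\right) \frac{5}{\left(-3 - \frac{2}{3}\right)^{2}} = 172 \frac{5}{\frac{121}{9}} = 172 \cdot 5 \cdot \frac{9}{121} = 172 \cdot \frac{45}{121} = \frac{7740}{121}$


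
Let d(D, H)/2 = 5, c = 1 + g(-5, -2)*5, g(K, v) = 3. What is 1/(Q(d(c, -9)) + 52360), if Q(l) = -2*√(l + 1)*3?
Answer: 1190/62308391 + 3*√11/1370784602 ≈ 1.9106e-5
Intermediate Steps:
c = 16 (c = 1 + 3*5 = 1 + 15 = 16)
d(D, H) = 10 (d(D, H) = 2*5 = 10)
Q(l) = -6*√(1 + l) (Q(l) = -2*√(1 + l)*3 = -6*√(1 + l))
1/(Q(d(c, -9)) + 52360) = 1/(-6*√(1 + 10) + 52360) = 1/(-6*√11 + 52360) = 1/(52360 - 6*√11)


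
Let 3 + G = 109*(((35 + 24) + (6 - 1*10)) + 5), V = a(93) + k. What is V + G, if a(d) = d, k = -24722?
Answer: -18092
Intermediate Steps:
V = -24629 (V = 93 - 24722 = -24629)
G = 6537 (G = -3 + 109*(((35 + 24) + (6 - 1*10)) + 5) = -3 + 109*((59 + (6 - 10)) + 5) = -3 + 109*((59 - 4) + 5) = -3 + 109*(55 + 5) = -3 + 109*60 = -3 + 6540 = 6537)
V + G = -24629 + 6537 = -18092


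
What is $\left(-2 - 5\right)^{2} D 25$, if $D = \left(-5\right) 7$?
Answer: $-42875$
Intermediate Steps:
$D = -35$
$\left(-2 - 5\right)^{2} D 25 = \left(-2 - 5\right)^{2} \left(-35\right) 25 = \left(-7\right)^{2} \left(-35\right) 25 = 49 \left(-35\right) 25 = \left(-1715\right) 25 = -42875$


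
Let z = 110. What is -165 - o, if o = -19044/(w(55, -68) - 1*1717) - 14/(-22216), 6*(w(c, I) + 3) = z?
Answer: -9991204091/56706340 ≈ -176.19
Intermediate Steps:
w(c, I) = 46/3 (w(c, I) = -3 + (⅙)*110 = -3 + 55/3 = 46/3)
o = 634657991/56706340 (o = -19044/(46/3 - 1*1717) - 14/(-22216) = -19044/(46/3 - 1717) - 14*(-1/22216) = -19044/(-5105/3) + 7/11108 = -19044*(-3/5105) + 7/11108 = 57132/5105 + 7/11108 = 634657991/56706340 ≈ 11.192)
-165 - o = -165 - 1*634657991/56706340 = -165 - 634657991/56706340 = -9991204091/56706340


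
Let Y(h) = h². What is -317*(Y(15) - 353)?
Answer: 40576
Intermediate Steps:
-317*(Y(15) - 353) = -317*(15² - 353) = -317*(225 - 353) = -317*(-128) = 40576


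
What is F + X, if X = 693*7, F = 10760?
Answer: 15611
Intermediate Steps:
X = 4851
F + X = 10760 + 4851 = 15611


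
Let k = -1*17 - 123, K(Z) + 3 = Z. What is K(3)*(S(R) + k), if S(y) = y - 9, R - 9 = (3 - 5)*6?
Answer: 0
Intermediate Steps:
R = -3 (R = 9 + (3 - 5)*6 = 9 - 2*6 = 9 - 12 = -3)
K(Z) = -3 + Z
k = -140 (k = -17 - 123 = -140)
S(y) = -9 + y
K(3)*(S(R) + k) = (-3 + 3)*((-9 - 3) - 140) = 0*(-12 - 140) = 0*(-152) = 0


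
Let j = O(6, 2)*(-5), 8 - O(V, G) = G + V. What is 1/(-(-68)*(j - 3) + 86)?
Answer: -1/118 ≈ -0.0084746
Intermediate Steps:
O(V, G) = 8 - G - V (O(V, G) = 8 - (G + V) = 8 + (-G - V) = 8 - G - V)
j = 0 (j = (8 - 1*2 - 1*6)*(-5) = (8 - 2 - 6)*(-5) = 0*(-5) = 0)
1/(-(-68)*(j - 3) + 86) = 1/(-(-68)*(0 - 3) + 86) = 1/(-(-68)*(-3) + 86) = 1/(-34*6 + 86) = 1/(-204 + 86) = 1/(-118) = -1/118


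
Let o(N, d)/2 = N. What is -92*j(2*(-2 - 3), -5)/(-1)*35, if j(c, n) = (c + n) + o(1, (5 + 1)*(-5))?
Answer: -41860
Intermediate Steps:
o(N, d) = 2*N
j(c, n) = 2 + c + n (j(c, n) = (c + n) + 2*1 = (c + n) + 2 = 2 + c + n)
-92*j(2*(-2 - 3), -5)/(-1)*35 = -92*(2 + 2*(-2 - 3) - 5)/(-1)*35 = -92*(2 + 2*(-5) - 5)*(-1)*35 = -92*(2 - 10 - 5)*(-1)*35 = -(-1196)*(-1)*35 = -92*13*35 = -1196*35 = -41860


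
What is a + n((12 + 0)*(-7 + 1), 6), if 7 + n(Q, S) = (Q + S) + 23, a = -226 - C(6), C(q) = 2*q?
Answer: -288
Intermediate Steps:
a = -238 (a = -226 - 2*6 = -226 - 1*12 = -226 - 12 = -238)
n(Q, S) = 16 + Q + S (n(Q, S) = -7 + ((Q + S) + 23) = -7 + (23 + Q + S) = 16 + Q + S)
a + n((12 + 0)*(-7 + 1), 6) = -238 + (16 + (12 + 0)*(-7 + 1) + 6) = -238 + (16 + 12*(-6) + 6) = -238 + (16 - 72 + 6) = -238 - 50 = -288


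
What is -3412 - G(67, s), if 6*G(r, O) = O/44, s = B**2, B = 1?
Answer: -900769/264 ≈ -3412.0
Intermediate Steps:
s = 1 (s = 1**2 = 1)
G(r, O) = O/264 (G(r, O) = (O/44)/6 = O/264)
-3412 - G(67, s) = -3412 - 1/264 = -900769/264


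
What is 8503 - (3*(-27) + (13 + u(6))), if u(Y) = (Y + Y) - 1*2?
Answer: 8561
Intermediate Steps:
u(Y) = -2 + 2*Y (u(Y) = 2*Y - 2 = -2 + 2*Y)
8503 - (3*(-27) + (13 + u(6))) = 8503 - (3*(-27) + (13 + (-2 + 2*6))) = 8503 - (-81 + (13 + (-2 + 12))) = 8503 - (-81 + (13 + 10)) = 8503 - (-81 + 23) = 8503 - 1*(-58) = 8503 + 58 = 8561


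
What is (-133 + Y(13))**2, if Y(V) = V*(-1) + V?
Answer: 17689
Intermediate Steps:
Y(V) = 0 (Y(V) = -V + V = 0)
(-133 + Y(13))**2 = (-133 + 0)**2 = (-133)**2 = 17689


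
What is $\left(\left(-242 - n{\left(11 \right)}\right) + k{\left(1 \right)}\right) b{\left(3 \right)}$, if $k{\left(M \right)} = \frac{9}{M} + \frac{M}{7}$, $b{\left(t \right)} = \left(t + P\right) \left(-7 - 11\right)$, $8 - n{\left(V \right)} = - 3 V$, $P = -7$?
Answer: $- \frac{138024}{7} \approx -19718.0$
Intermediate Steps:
$n{\left(V \right)} = 8 + 3 V$ ($n{\left(V \right)} = 8 - - 3 V = 8 + 3 V$)
$b{\left(t \right)} = 126 - 18 t$ ($b{\left(t \right)} = \left(t - 7\right) \left(-7 - 11\right) = \left(-7 + t\right) \left(-18\right) = 126 - 18 t$)
$k{\left(M \right)} = \frac{9}{M} + \frac{M}{7}$ ($k{\left(M \right)} = \frac{9}{M} + M \frac{1}{7} = \frac{9}{M} + \frac{M}{7}$)
$\left(\left(-242 - n{\left(11 \right)}\right) + k{\left(1 \right)}\right) b{\left(3 \right)} = \left(\left(-242 - \left(8 + 3 \cdot 11\right)\right) + \left(\frac{9}{1} + \frac{1}{7} \cdot 1\right)\right) \left(126 - 54\right) = \left(\left(-242 - \left(8 + 33\right)\right) + \left(9 \cdot 1 + \frac{1}{7}\right)\right) \left(126 - 54\right) = \left(\left(-242 - 41\right) + \left(9 + \frac{1}{7}\right)\right) 72 = \left(\left(-242 - 41\right) + \frac{64}{7}\right) 72 = \left(-283 + \frac{64}{7}\right) 72 = \left(- \frac{1917}{7}\right) 72 = - \frac{138024}{7}$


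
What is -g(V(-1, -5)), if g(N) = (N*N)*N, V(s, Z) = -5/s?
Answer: -125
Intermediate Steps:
g(N) = N³ (g(N) = N²*N = N³)
-g(V(-1, -5)) = -(-5/(-1))³ = -(-5*(-1))³ = -1*5³ = -1*125 = -125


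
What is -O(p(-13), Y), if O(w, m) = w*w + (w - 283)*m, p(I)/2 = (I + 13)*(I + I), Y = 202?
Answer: 57166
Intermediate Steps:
p(I) = 4*I*(13 + I) (p(I) = 2*((I + 13)*(I + I)) = 2*((13 + I)*(2*I)) = 2*(2*I*(13 + I)) = 4*I*(13 + I))
O(w, m) = w**2 + m*(-283 + w) (O(w, m) = w**2 + (-283 + w)*m = w**2 + m*(-283 + w))
-O(p(-13), Y) = -((4*(-13)*(13 - 13))**2 - 283*202 + 202*(4*(-13)*(13 - 13))) = -((4*(-13)*0)**2 - 57166 + 202*(4*(-13)*0)) = -(0**2 - 57166 + 202*0) = -(0 - 57166 + 0) = -1*(-57166) = 57166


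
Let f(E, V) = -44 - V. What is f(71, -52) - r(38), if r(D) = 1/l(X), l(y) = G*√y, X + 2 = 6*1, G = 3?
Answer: 47/6 ≈ 7.8333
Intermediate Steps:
X = 4 (X = -2 + 6*1 = -2 + 6 = 4)
l(y) = 3*√y
r(D) = ⅙ (r(D) = 1/(3*√4) = 1/(3*2) = 1/6 = ⅙)
f(71, -52) - r(38) = (-44 - 1*(-52)) - 1*⅙ = (-44 + 52) - ⅙ = 8 - ⅙ = 47/6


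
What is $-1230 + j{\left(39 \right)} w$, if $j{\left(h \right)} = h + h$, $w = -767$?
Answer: $-61056$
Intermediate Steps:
$j{\left(h \right)} = 2 h$
$-1230 + j{\left(39 \right)} w = -1230 + 2 \cdot 39 \left(-767\right) = -1230 + 78 \left(-767\right) = -1230 - 59826 = -61056$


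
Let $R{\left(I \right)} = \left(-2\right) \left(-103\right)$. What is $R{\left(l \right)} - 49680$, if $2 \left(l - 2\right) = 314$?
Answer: $-49474$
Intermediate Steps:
$l = 159$ ($l = 2 + \frac{1}{2} \cdot 314 = 2 + 157 = 159$)
$R{\left(I \right)} = 206$
$R{\left(l \right)} - 49680 = 206 - 49680 = -49474$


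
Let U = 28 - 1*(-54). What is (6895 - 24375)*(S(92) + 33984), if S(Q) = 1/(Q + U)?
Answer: -51681516580/87 ≈ -5.9404e+8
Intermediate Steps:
U = 82 (U = 28 + 54 = 82)
S(Q) = 1/(82 + Q) (S(Q) = 1/(Q + 82) = 1/(82 + Q))
(6895 - 24375)*(S(92) + 33984) = (6895 - 24375)*(1/(82 + 92) + 33984) = -17480*(1/174 + 33984) = -17480*5913217/174 = -51681516580/87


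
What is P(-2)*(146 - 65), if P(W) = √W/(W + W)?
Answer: -81*I*√2/4 ≈ -28.638*I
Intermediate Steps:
P(W) = 1/(2*√W) (P(W) = √W/((2*W)) = (1/(2*W))*√W = 1/(2*√W))
P(-2)*(146 - 65) = (1/(2*√(-2)))*(146 - 65) = ((-I*√2/2)/2)*81 = -I*√2/4*81 = -81*I*√2/4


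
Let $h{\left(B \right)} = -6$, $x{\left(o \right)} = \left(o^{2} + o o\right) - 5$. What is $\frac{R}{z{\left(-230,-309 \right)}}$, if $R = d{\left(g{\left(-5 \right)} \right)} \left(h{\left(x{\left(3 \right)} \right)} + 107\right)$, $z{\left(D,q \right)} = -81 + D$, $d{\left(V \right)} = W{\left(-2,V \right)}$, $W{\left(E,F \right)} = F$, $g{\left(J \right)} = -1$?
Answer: $\frac{101}{311} \approx 0.32476$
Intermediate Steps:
$x{\left(o \right)} = -5 + 2 o^{2}$ ($x{\left(o \right)} = \left(o^{2} + o^{2}\right) - 5 = 2 o^{2} - 5 = -5 + 2 o^{2}$)
$d{\left(V \right)} = V$
$R = -101$ ($R = - (-6 + 107) = \left(-1\right) 101 = -101$)
$\frac{R}{z{\left(-230,-309 \right)}} = - \frac{101}{-81 - 230} = - \frac{101}{-311} = \left(-101\right) \left(- \frac{1}{311}\right) = \frac{101}{311}$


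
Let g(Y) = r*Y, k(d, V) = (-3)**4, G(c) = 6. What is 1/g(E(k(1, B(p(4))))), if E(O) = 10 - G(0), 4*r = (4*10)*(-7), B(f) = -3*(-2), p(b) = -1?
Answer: -1/280 ≈ -0.0035714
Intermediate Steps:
B(f) = 6
r = -70 (r = ((4*10)*(-7))/4 = (40*(-7))/4 = (1/4)*(-280) = -70)
k(d, V) = 81
E(O) = 4 (E(O) = 10 - 1*6 = 10 - 6 = 4)
g(Y) = -70*Y
1/g(E(k(1, B(p(4))))) = 1/(-70*4) = 1/(-280) = -1/280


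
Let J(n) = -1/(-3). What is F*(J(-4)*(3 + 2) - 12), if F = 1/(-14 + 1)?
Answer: 31/39 ≈ 0.79487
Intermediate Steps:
J(n) = ⅓ (J(n) = -1*(-⅓) = ⅓)
F = -1/13 (F = 1/(-13) = -1/13 ≈ -0.076923)
F*(J(-4)*(3 + 2) - 12) = -((3 + 2)/3 - 12)/13 = -((⅓)*5 - 12)/13 = -(5/3 - 12)/13 = -1/13*(-31/3) = 31/39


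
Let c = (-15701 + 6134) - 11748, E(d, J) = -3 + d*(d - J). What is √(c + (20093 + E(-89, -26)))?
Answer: √4382 ≈ 66.197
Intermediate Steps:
c = -21315 (c = -9567 - 11748 = -21315)
√(c + (20093 + E(-89, -26))) = √(-21315 + (20093 + (-3 + (-89)² - 1*(-26)*(-89)))) = √(-21315 + (20093 + (-3 + 7921 - 2314))) = √(-21315 + (20093 + 5604)) = √(-21315 + 25697) = √4382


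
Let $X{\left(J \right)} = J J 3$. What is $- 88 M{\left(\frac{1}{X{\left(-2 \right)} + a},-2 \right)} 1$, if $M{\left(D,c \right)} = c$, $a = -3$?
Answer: $176$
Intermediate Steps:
$X{\left(J \right)} = 3 J^{2}$ ($X{\left(J \right)} = J^{2} \cdot 3 = 3 J^{2}$)
$- 88 M{\left(\frac{1}{X{\left(-2 \right)} + a},-2 \right)} 1 = \left(-88\right) \left(-2\right) 1 = 176 \cdot 1 = 176$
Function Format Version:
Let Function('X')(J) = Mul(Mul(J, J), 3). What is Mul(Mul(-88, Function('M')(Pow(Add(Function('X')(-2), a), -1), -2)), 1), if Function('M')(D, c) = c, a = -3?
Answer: 176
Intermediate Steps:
Function('X')(J) = Mul(3, Pow(J, 2)) (Function('X')(J) = Mul(Pow(J, 2), 3) = Mul(3, Pow(J, 2)))
Mul(Mul(-88, Function('M')(Pow(Add(Function('X')(-2), a), -1), -2)), 1) = Mul(Mul(-88, -2), 1) = Mul(176, 1) = 176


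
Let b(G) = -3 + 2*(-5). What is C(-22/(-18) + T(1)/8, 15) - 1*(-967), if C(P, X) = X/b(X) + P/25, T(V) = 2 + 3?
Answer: 22602529/23400 ≈ 965.92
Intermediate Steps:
T(V) = 5
b(G) = -13 (b(G) = -3 - 10 = -13)
C(P, X) = -X/13 + P/25 (C(P, X) = X/(-13) + P/25 = X*(-1/13) + P*(1/25) = -X/13 + P/25)
C(-22/(-18) + T(1)/8, 15) - 1*(-967) = (-1/13*15 + (-22/(-18) + 5/8)/25) - 1*(-967) = (-15/13 + (-22*(-1/18) + 5*(⅛))/25) + 967 = (-15/13 + (11/9 + 5/8)/25) + 967 = (-15/13 + (1/25)*(133/72)) + 967 = (-15/13 + 133/1800) + 967 = -25271/23400 + 967 = 22602529/23400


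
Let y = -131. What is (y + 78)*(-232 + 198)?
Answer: 1802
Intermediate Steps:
(y + 78)*(-232 + 198) = (-131 + 78)*(-232 + 198) = -53*(-34) = 1802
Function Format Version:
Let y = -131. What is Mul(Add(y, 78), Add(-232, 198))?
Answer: 1802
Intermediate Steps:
Mul(Add(y, 78), Add(-232, 198)) = Mul(Add(-131, 78), Add(-232, 198)) = Mul(-53, -34) = 1802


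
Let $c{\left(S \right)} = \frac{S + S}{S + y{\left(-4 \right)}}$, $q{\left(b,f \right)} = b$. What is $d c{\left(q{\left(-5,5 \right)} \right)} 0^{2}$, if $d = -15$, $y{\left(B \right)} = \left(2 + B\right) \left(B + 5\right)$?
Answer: $0$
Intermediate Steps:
$y{\left(B \right)} = \left(2 + B\right) \left(5 + B\right)$
$c{\left(S \right)} = \frac{2 S}{-2 + S}$ ($c{\left(S \right)} = \frac{S + S}{S + \left(10 + \left(-4\right)^{2} + 7 \left(-4\right)\right)} = \frac{2 S}{S + \left(10 + 16 - 28\right)} = \frac{2 S}{S - 2} = \frac{2 S}{-2 + S}$)
$d c{\left(q{\left(-5,5 \right)} \right)} 0^{2} = - 15 \cdot 2 \left(-5\right) \frac{1}{-2 - 5} \cdot 0^{2} = - 15 \cdot 2 \left(-5\right) \frac{1}{-7} \cdot 0 = - 15 \cdot 2 \left(-5\right) \left(- \frac{1}{7}\right) 0 = \left(-15\right) \frac{10}{7} \cdot 0 = \left(- \frac{150}{7}\right) 0 = 0$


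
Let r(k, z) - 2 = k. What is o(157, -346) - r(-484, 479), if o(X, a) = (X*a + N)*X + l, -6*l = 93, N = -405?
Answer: -17183345/2 ≈ -8.5917e+6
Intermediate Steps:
l = -31/2 (l = -⅙*93 = -31/2 ≈ -15.500)
r(k, z) = 2 + k
o(X, a) = -31/2 + X*(-405 + X*a) (o(X, a) = (X*a - 405)*X - 31/2 = (-405 + X*a)*X - 31/2 = X*(-405 + X*a) - 31/2 = -31/2 + X*(-405 + X*a))
o(157, -346) - r(-484, 479) = (-31/2 - 405*157 - 346*157²) - (2 - 484) = (-31/2 - 63585 - 346*24649) - 1*(-482) = (-31/2 - 63585 - 8528554) + 482 = -17184309/2 + 482 = -17183345/2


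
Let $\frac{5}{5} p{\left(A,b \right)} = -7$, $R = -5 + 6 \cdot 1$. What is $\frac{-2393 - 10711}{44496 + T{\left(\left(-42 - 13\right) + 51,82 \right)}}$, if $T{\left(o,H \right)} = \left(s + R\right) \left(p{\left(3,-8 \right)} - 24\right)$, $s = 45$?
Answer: $- \frac{6552}{21535} \approx -0.30425$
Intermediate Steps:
$R = 1$ ($R = -5 + 6 = 1$)
$p{\left(A,b \right)} = -7$
$T{\left(o,H \right)} = -1426$ ($T{\left(o,H \right)} = \left(45 + 1\right) \left(-7 - 24\right) = 46 \left(-31\right) = -1426$)
$\frac{-2393 - 10711}{44496 + T{\left(\left(-42 - 13\right) + 51,82 \right)}} = \frac{-2393 - 10711}{44496 - 1426} = - \frac{13104}{43070} = \left(-13104\right) \frac{1}{43070} = - \frac{6552}{21535}$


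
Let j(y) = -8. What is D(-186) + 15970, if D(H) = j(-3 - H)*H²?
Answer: -260798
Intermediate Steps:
D(H) = -8*H²
D(-186) + 15970 = -8*(-186)² + 15970 = -8*34596 + 15970 = -276768 + 15970 = -260798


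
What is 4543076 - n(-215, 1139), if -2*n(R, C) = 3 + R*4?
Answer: 9085295/2 ≈ 4.5426e+6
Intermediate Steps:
n(R, C) = -3/2 - 2*R (n(R, C) = -(3 + R*4)/2 = -(3 + 4*R)/2 = -3/2 - 2*R)
4543076 - n(-215, 1139) = 4543076 - (-3/2 - 2*(-215)) = 4543076 - (-3/2 + 430) = 4543076 - 1*857/2 = 4543076 - 857/2 = 9085295/2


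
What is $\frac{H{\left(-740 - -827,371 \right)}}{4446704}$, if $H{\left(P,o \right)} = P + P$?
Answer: $\frac{87}{2223352} \approx 3.913 \cdot 10^{-5}$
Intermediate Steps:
$H{\left(P,o \right)} = 2 P$
$\frac{H{\left(-740 - -827,371 \right)}}{4446704} = \frac{2 \left(-740 - -827\right)}{4446704} = 2 \left(-740 + 827\right) \frac{1}{4446704} = 2 \cdot 87 \cdot \frac{1}{4446704} = 174 \cdot \frac{1}{4446704} = \frac{87}{2223352}$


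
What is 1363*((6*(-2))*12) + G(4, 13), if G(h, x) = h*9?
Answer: -196236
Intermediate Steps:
G(h, x) = 9*h
1363*((6*(-2))*12) + G(4, 13) = 1363*((6*(-2))*12) + 9*4 = 1363*(-12*12) + 36 = 1363*(-144) + 36 = -196272 + 36 = -196236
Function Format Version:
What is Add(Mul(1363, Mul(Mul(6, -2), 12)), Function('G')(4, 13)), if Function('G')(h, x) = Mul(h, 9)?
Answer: -196236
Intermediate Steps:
Function('G')(h, x) = Mul(9, h)
Add(Mul(1363, Mul(Mul(6, -2), 12)), Function('G')(4, 13)) = Add(Mul(1363, Mul(Mul(6, -2), 12)), Mul(9, 4)) = Add(Mul(1363, Mul(-12, 12)), 36) = Add(Mul(1363, -144), 36) = Add(-196272, 36) = -196236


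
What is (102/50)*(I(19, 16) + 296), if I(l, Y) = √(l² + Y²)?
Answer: 15096/25 + 51*√617/25 ≈ 654.51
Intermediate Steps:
I(l, Y) = √(Y² + l²)
(102/50)*(I(19, 16) + 296) = (102/50)*(√(16² + 19²) + 296) = (102*(1/50))*(√(256 + 361) + 296) = 51*(√617 + 296)/25 = 51*(296 + √617)/25 = 15096/25 + 51*√617/25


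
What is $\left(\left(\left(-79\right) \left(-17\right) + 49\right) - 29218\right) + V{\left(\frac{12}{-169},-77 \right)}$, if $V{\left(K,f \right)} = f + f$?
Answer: $-27980$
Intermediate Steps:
$V{\left(K,f \right)} = 2 f$
$\left(\left(\left(-79\right) \left(-17\right) + 49\right) - 29218\right) + V{\left(\frac{12}{-169},-77 \right)} = \left(\left(\left(-79\right) \left(-17\right) + 49\right) - 29218\right) + 2 \left(-77\right) = \left(\left(1343 + 49\right) - 29218\right) - 154 = \left(1392 - 29218\right) - 154 = -27826 - 154 = -27980$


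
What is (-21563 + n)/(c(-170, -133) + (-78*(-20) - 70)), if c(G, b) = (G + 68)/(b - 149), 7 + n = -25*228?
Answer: -142410/7783 ≈ -18.298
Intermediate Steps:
n = -5707 (n = -7 - 25*228 = -7 - 5700 = -5707)
c(G, b) = (68 + G)/(-149 + b)
(-21563 + n)/(c(-170, -133) + (-78*(-20) - 70)) = (-21563 - 5707)/((68 - 170)/(-149 - 133) + (-78*(-20) - 70)) = -27270/(-102/(-282) + (1560 - 70)) = -27270/(-1/282*(-102) + 1490) = -27270/(17/47 + 1490) = -27270/70047/47 = -27270*47/70047 = -142410/7783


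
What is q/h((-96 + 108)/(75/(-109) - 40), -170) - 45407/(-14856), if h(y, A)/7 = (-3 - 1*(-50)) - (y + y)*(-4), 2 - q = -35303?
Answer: 2389046002669/20588440152 ≈ 116.04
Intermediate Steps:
q = 35305 (q = 2 - 1*(-35303) = 2 + 35303 = 35305)
h(y, A) = 329 + 56*y (h(y, A) = 7*((-3 - 1*(-50)) - (y + y)*(-4)) = 7*((-3 + 50) - 2*y*(-4)) = 7*(47 - (-8)*y) = 7*(47 + 8*y) = 329 + 56*y)
q/h((-96 + 108)/(75/(-109) - 40), -170) - 45407/(-14856) = 35305/(329 + 56*((-96 + 108)/(75/(-109) - 40))) - 45407/(-14856) = 35305/(329 + 56*(12/(75*(-1/109) - 40))) - 45407*(-1/14856) = 35305/(329 + 56*(12/(-75/109 - 40))) + 45407/14856 = 35305/(329 + 56*(12/(-4435/109))) + 45407/14856 = 35305/(329 + 56*(12*(-109/4435))) + 45407/14856 = 35305/(329 + 56*(-1308/4435)) + 45407/14856 = 35305/(329 - 73248/4435) + 45407/14856 = 35305/(1385867/4435) + 45407/14856 = 35305*(4435/1385867) + 45407/14856 = 156577675/1385867 + 45407/14856 = 2389046002669/20588440152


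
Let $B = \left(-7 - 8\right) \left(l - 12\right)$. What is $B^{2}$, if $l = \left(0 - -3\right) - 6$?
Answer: $50625$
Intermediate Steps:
$l = -3$ ($l = \left(0 + 3\right) - 6 = 3 - 6 = -3$)
$B = 225$ ($B = \left(-7 - 8\right) \left(-3 - 12\right) = \left(-15\right) \left(-15\right) = 225$)
$B^{2} = 225^{2} = 50625$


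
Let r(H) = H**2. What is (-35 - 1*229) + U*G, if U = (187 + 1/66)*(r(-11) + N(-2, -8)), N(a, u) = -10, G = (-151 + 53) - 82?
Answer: -41105094/11 ≈ -3.7368e+6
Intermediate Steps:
G = -180 (G = -98 - 82 = -180)
U = 456691/22 (U = (187 + 1/66)*((-11)**2 - 10) = (187 + 1/66)*(121 - 10) = (12343/66)*111 = 456691/22 ≈ 20759.)
(-35 - 1*229) + U*G = (-35 - 1*229) + (456691/22)*(-180) = (-35 - 229) - 41102190/11 = -264 - 41102190/11 = -41105094/11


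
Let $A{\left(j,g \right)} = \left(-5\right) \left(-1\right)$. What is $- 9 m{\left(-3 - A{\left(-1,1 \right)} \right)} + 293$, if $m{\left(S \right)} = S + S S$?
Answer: $-211$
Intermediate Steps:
$A{\left(j,g \right)} = 5$
$m{\left(S \right)} = S + S^{2}$
$- 9 m{\left(-3 - A{\left(-1,1 \right)} \right)} + 293 = - 9 \left(-3 - 5\right) \left(1 - 8\right) + 293 = - 9 \left(- 8 \left(1 - 8\right)\right) + 293 = - 9 \left(\left(-8\right) \left(-7\right)\right) + 293 = \left(-9\right) 56 + 293 = -504 + 293 = -211$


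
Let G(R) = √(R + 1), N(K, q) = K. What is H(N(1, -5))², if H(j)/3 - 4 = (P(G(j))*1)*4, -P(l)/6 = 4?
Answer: 76176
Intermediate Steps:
G(R) = √(1 + R)
P(l) = -24 (P(l) = -6*4 = -24)
H(j) = -276 (H(j) = 12 + 3*(-24*1*4) = 12 + 3*(-24*4) = 12 + 3*(-96) = 12 - 288 = -276)
H(N(1, -5))² = (-276)² = 76176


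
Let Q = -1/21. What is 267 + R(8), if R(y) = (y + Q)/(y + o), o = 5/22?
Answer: 1018541/3801 ≈ 267.97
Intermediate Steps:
o = 5/22 (o = 5*(1/22) = 5/22 ≈ 0.22727)
Q = -1/21 (Q = -1*1/21 = -1/21 ≈ -0.047619)
R(y) = (-1/21 + y)/(5/22 + y) (R(y) = (y - 1/21)/(y + 5/22) = (-1/21 + y)/(5/22 + y))
267 + R(8) = 267 + 22*(-1 + 21*8)/(21*(5 + 22*8)) = 267 + 22*(-1 + 168)/(21*(5 + 176)) = 267 + (22/21)*167/181 = 267 + (22/21)*(1/181)*167 = 267 + 3674/3801 = 1018541/3801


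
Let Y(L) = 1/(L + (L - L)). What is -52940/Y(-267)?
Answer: 14134980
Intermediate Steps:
Y(L) = 1/L (Y(L) = 1/(L + 0) = 1/L)
-52940/Y(-267) = -52940/(1/(-267)) = -52940/(-1/267) = -52940*(-267) = 14134980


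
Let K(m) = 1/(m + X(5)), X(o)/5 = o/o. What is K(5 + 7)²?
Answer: 1/289 ≈ 0.0034602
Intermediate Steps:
X(o) = 5 (X(o) = 5*(o/o) = 5*1 = 5)
K(m) = 1/(5 + m) (K(m) = 1/(m + 5) = 1/(5 + m))
K(5 + 7)² = (1/(5 + (5 + 7)))² = (1/(5 + 12))² = (1/17)² = 1/289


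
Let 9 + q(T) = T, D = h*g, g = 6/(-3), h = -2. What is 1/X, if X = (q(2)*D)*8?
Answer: -1/224 ≈ -0.0044643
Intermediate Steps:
g = -2 (g = 6*(-⅓) = -2)
D = 4 (D = -2*(-2) = 4)
q(T) = -9 + T
X = -224 (X = ((-9 + 2)*4)*8 = -7*4*8 = -28*8 = -224)
1/X = 1/(-224) = -1/224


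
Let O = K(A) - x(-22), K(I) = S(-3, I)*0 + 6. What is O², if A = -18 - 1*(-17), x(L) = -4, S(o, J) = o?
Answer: 100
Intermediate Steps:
A = -1 (A = -18 + 17 = -1)
K(I) = 6 (K(I) = -3*0 + 6 = 0 + 6 = 6)
O = 10 (O = 6 - 1*(-4) = 6 + 4 = 10)
O² = 10² = 100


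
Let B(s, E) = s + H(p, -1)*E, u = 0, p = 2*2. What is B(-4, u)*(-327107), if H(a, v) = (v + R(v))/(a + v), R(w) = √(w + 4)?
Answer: 1308428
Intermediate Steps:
R(w) = √(4 + w)
p = 4
H(a, v) = (v + √(4 + v))/(a + v)
B(s, E) = s + E*(-⅓ + √3/3) (B(s, E) = s + ((-1 + √(4 - 1))/(4 - 1))*E = s + ((-1 + √3)/3)*E = s + (-⅓ + √3/3)*E = s + E*(-⅓ + √3/3))
B(-4, u)*(-327107) = (-4 - ⅓*0*(1 - √3))*(-327107) = (-4 + 0)*(-327107) = -4*(-327107) = 1308428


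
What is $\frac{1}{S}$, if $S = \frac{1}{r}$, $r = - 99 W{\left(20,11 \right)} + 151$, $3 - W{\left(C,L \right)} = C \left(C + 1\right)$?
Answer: $41434$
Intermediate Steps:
$W{\left(C,L \right)} = 3 - C \left(1 + C\right)$ ($W{\left(C,L \right)} = 3 - C \left(C + 1\right) = 3 - C \left(1 + C\right)$)
$r = 41434$ ($r = - 99 \left(3 - 20 - 20^{2}\right) + 151 = - 99 \left(3 - 20 - 400\right) + 151 = \left(-99\right) \left(-417\right) + 151 = 41283 + 151 = 41434$)
$S = \frac{1}{41434} \approx 2.4135 \cdot 10^{-5}$
$\frac{1}{S} = \frac{1}{\frac{1}{41434}} = 41434$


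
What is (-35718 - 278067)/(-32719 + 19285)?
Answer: 104595/4478 ≈ 23.358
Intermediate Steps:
(-35718 - 278067)/(-32719 + 19285) = -313785/(-13434) = -313785*(-1/13434) = 104595/4478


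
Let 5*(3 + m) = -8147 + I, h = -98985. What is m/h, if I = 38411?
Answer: -10083/164975 ≈ -0.061118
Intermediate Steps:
m = 30249/5 (m = -3 + (-8147 + 38411)/5 = -3 + (1/5)*30264 = -3 + 30264/5 = 30249/5 ≈ 6049.8)
m/h = (30249/5)/(-98985) = (30249/5)*(-1/98985) = -10083/164975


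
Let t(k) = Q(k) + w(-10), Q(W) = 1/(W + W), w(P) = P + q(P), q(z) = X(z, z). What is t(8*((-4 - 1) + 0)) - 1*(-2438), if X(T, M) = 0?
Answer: 194239/80 ≈ 2428.0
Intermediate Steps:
q(z) = 0
w(P) = P (w(P) = P + 0 = P)
Q(W) = 1/(2*W)
t(k) = -10 + 1/(2*k) (t(k) = 1/(2*k) - 10 = -10 + 1/(2*k))
t(8*((-4 - 1) + 0)) - 1*(-2438) = (-10 + 1/(2*((8*((-4 - 1) + 0))))) - 1*(-2438) = (-10 + 1/(2*((8*(-5 + 0))))) + 2438 = (-10 + 1/(2*((8*(-5))))) + 2438 = (-10 + (½)/(-40)) + 2438 = (-10 + (½)*(-1/40)) + 2438 = (-10 - 1/80) + 2438 = -801/80 + 2438 = 194239/80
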